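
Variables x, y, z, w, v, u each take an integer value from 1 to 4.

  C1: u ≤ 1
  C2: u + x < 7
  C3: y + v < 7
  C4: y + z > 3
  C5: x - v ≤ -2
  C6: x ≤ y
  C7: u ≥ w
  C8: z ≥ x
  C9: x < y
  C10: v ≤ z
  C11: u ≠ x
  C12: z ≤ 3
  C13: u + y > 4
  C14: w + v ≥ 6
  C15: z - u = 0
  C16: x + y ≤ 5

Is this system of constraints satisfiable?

From constraints 1 and 7: w ≤ u ≤ 1. From constraints 10 and 12: v ≤ z ≤ 3. Hence w + v ≤ 4. But constraint 14 requires w + v ≥ 6, and 6 > 4. Contradiction.

Unsatisfiable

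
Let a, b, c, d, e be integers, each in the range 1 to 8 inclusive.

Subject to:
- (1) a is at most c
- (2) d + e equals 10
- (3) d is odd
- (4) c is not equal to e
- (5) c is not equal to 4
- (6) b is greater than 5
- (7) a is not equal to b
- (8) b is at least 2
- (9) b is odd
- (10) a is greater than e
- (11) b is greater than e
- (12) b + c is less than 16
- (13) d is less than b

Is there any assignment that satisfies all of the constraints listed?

One satisfying assignment is a = 8, b = 7, c = 8, d = 5, e = 5.
For the less obvious constraints — constraint 2: d + e = 10; constraint 12: b + c = 15 — and the others hold by inspection.

Satisfiable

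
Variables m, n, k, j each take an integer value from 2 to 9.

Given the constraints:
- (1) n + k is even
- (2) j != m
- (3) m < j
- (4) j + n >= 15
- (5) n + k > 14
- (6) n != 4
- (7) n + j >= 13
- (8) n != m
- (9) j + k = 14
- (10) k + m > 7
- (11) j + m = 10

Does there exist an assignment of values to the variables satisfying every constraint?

Satisfiable

Take m = 3, n = 9, k = 7, j = 7. Then constraint 4: j + n = 16; constraint 5: n + k = 16, and every other listed constraint is also met.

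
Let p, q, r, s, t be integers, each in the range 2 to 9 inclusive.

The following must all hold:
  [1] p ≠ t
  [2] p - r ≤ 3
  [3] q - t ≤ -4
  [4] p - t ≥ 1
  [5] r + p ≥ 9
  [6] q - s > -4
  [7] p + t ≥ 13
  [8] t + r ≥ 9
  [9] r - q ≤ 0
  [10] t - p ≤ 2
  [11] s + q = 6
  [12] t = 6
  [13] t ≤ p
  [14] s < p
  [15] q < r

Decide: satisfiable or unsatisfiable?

Unsatisfiable

Constraints 2, 3, 4, and 9 give r − p ≥ -3, p − t ≥ 1, t − q ≥ 4, q − r ≥ 0.
Adding all 4 inequalities: the left sides telescope to 0, and the right sides sum to (-3) + 1 + 4 + 0 = 2. So 0 ≥ 2, which is false.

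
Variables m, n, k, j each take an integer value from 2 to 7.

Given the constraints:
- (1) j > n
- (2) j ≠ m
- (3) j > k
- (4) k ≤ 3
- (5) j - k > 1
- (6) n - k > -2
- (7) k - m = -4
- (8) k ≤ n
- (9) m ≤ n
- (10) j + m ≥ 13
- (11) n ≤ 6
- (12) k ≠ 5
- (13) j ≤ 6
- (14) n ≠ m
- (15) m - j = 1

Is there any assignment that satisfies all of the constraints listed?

Unsatisfiable

From constraint 13: j ≤ 6. From constraints 9 and 11: m ≤ n ≤ 6. Hence j + m ≤ 12. But constraint 10 requires j + m ≥ 13, and 13 > 12. Contradiction.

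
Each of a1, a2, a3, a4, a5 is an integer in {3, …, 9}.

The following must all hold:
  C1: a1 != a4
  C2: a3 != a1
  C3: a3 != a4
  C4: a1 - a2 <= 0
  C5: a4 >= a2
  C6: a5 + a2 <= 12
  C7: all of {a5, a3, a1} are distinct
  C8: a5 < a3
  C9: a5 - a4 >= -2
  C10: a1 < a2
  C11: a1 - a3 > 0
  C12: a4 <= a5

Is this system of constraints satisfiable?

Unsatisfiable

Constraints 5, 8, 10, 11, and 12 give a3 < a1, a1 < a2, a2 ≤ a4, a4 ≤ a5, a5 < a3. Chaining: a3 < a1 < a2 ≤ a4 ≤ a5 < a3, which forces a3 < a3 — impossible.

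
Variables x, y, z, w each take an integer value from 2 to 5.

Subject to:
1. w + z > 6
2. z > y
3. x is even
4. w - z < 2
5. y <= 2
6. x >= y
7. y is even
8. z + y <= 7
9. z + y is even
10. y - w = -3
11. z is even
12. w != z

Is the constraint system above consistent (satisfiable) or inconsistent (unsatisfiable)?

Satisfiable

Try x = 4, y = 2, z = 4, w = 5.
Check constraint 1: w + z = 9; constraint 4: w - z = 1; constraint 8: z + y = 6. The remaining constraints are straightforward to verify.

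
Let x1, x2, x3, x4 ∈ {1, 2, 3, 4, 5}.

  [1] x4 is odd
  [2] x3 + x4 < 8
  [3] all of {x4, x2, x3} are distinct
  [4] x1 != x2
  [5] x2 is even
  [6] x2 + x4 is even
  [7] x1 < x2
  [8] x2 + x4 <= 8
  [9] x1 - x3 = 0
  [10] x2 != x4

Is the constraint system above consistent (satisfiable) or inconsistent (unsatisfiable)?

Unsatisfiable

Constraint 5 makes x2 even and constraint 1 makes x4 odd, so x2 + x4 must be odd. Constraint 6 says x2 + x4 is even — contradiction.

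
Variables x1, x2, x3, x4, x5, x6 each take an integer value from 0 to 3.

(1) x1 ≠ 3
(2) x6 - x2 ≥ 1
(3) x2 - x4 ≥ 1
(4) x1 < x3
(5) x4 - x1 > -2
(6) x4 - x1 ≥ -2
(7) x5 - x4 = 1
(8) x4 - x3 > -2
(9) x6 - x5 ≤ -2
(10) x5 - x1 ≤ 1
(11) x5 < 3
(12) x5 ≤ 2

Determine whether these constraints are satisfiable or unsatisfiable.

Unsatisfiable

Constraints 2, 3, 6, 9, and 10 give x4 − x1 ≥ -2, x1 − x5 ≥ -1, x5 − x6 ≥ 2, x6 − x2 ≥ 1, x2 − x4 ≥ 1.
Adding all 5 inequalities: the left sides telescope to 0, and the right sides sum to (-2) + (-1) + 2 + 1 + 1 = 1. So 0 ≥ 1, which is false.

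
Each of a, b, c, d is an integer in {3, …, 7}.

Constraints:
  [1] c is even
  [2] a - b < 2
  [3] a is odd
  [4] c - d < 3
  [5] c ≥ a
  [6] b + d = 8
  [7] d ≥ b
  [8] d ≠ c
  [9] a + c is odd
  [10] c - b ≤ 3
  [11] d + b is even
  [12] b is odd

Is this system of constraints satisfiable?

Try a = 3, b = 3, c = 6, d = 5.
Check constraint 2: a - b = 0; constraint 4: c - d = 1; constraint 6: b + d = 8. The remaining constraints are straightforward to verify.

Satisfiable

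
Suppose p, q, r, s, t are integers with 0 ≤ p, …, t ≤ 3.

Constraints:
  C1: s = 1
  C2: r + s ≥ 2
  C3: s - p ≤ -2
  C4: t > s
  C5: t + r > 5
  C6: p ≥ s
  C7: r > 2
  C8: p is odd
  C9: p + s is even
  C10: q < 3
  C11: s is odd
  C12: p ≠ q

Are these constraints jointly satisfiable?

Satisfiable

The assignment p = 3, q = 0, r = 3, s = 1, t = 3 works:
  constraint 2 holds since r + s = 4.
  constraint 3 holds since s - p = -2.
  constraint 5 holds since t + r = 6.
The rest check out directly.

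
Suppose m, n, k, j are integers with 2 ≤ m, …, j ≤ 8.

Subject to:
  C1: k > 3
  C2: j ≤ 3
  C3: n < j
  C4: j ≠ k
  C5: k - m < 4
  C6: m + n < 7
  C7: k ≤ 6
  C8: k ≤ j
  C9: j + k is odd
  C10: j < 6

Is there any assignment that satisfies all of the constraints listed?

Unsatisfiable

From constraint 1: k ≥ 4. From constraints 2 and 8: k ≤ j and j ≤ 3, so k ≤ 3. But 3 < 4, so no value of k works.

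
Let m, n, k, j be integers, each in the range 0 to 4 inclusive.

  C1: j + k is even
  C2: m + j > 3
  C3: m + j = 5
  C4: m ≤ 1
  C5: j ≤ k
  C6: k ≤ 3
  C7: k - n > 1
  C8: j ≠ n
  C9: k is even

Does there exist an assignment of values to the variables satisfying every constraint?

Unsatisfiable

From constraint 4: m ≤ 1. From constraints 5 and 6: j ≤ k ≤ 3. Hence m + j ≤ 4. But constraint 3 requires m + j = 5, and 5 > 4. Contradiction.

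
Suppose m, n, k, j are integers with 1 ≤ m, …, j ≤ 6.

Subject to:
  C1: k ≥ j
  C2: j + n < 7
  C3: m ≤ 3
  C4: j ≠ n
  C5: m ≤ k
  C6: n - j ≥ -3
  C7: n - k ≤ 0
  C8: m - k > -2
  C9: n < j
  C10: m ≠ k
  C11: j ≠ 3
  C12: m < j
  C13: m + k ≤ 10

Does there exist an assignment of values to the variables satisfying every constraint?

Satisfiable

Take m = 3, n = 1, k = 4, j = 4. Then constraint 2: j + n = 5; constraint 6: n - j = -3, and every other listed constraint is also met.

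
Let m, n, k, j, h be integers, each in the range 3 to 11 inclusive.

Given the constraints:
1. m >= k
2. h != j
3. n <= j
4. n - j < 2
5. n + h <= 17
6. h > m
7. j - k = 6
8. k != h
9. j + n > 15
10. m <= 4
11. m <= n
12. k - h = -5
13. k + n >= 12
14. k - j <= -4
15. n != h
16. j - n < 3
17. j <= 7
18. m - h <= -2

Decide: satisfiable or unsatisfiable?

From constraints 1 and 10: k ≤ m ≤ 4. From constraints 3 and 17: n ≤ j ≤ 7. Hence k + n ≤ 11. But constraint 13 requires k + n ≥ 12, and 12 > 11. Contradiction.

Unsatisfiable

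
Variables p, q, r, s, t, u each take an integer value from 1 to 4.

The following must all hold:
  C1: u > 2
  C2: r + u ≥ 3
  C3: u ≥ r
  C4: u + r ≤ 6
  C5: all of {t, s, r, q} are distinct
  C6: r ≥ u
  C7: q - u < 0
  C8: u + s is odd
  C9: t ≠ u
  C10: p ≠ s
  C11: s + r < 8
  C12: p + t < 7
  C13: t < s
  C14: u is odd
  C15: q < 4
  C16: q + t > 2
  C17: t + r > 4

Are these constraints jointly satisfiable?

Satisfiable

Try p = 2, q = 1, r = 3, s = 4, t = 2, u = 3.
Check constraint 2: r + u = 6; constraint 4: u + r = 6; constraint 7: q - u = -2. The remaining constraints are straightforward to verify.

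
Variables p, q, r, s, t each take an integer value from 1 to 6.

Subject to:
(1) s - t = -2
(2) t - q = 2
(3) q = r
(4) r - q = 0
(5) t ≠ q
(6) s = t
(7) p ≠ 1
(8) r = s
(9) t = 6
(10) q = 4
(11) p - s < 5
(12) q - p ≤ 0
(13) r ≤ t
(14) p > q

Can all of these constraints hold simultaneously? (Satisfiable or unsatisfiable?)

Constraint 10 fixes q = 4 and constraint 9 fixes t = 6. Constraints 3, 6, and 8 give q = r = s = t, so q = t. But 4 ≠ 6 — contradiction.

Unsatisfiable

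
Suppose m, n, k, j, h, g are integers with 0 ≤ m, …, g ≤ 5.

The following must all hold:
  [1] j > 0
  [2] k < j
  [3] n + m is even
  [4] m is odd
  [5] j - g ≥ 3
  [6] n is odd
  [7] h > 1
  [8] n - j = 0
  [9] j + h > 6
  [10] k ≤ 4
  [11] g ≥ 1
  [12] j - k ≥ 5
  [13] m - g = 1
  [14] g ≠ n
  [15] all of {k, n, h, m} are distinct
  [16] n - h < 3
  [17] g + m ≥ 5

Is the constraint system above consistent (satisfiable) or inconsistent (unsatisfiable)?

Satisfiable

Setting (m, n, k, j, h, g) = (3, 5, 0, 5, 4, 2) satisfies everything: constraint 5: j - g = 3; constraint 8: n - j = 0; constraint 9: j + h = 9, and the others follow.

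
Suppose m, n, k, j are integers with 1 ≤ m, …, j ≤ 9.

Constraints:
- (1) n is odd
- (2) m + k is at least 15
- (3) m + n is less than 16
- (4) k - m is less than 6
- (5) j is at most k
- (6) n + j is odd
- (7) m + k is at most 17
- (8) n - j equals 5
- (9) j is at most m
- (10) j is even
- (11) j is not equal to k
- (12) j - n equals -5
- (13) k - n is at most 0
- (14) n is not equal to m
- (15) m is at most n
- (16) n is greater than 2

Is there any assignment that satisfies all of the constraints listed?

Satisfiable

The assignment m = 6, n = 9, k = 9, j = 4 works:
  constraint 2 holds since m + k = 15.
  constraint 3 holds since m + n = 15.
The rest check out directly.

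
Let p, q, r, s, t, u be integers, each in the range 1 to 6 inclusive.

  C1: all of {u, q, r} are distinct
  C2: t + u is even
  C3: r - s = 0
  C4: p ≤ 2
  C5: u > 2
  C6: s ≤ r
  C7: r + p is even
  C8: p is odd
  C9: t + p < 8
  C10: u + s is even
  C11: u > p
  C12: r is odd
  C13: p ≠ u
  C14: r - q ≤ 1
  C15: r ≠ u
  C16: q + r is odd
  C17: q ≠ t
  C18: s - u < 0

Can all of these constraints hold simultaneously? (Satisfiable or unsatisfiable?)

Take p = 1, q = 2, r = 3, s = 3, t = 5, u = 5. Then constraint 3: r - s = 0; constraint 9: t + p = 6; constraint 14: r - q = 1, and every other listed constraint is also met.

Satisfiable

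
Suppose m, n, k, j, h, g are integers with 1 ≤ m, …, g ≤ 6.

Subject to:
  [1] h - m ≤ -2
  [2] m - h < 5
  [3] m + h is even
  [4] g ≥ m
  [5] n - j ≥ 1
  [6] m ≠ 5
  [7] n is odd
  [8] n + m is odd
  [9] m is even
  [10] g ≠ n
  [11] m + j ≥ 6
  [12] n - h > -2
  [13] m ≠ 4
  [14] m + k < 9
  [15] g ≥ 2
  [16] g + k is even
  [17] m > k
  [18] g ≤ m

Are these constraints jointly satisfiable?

Satisfiable

The assignment m = 6, n = 3, k = 2, j = 2, h = 4, g = 6 works:
  constraint 1 holds since h - m = -2.
  constraint 2 holds since m - h = 2.
  constraint 5 holds since n - j = 1.
The rest check out directly.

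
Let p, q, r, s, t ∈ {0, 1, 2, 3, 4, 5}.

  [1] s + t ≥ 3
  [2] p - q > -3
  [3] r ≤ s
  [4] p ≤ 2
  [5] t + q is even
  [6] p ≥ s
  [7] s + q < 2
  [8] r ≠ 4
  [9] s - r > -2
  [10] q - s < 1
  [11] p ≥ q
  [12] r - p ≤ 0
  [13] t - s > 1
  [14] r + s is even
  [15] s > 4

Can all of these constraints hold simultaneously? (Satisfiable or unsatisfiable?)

Unsatisfiable

From constraint 15: s ≥ 5. From constraints 4 and 6: s ≤ p and p ≤ 2, so s ≤ 2. But 2 < 5, so no value of s works.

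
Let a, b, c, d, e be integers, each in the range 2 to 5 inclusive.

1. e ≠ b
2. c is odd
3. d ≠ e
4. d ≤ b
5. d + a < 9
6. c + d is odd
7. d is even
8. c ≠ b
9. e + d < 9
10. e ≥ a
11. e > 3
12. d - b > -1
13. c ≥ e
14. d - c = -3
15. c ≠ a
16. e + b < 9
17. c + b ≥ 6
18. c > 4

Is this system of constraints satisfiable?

The assignment a = 4, b = 2, c = 5, d = 2, e = 5 works:
  constraint 5 holds since d + a = 6.
  constraint 9 holds since e + d = 7.
  constraint 12 holds since d - b = 0.
The rest check out directly.

Satisfiable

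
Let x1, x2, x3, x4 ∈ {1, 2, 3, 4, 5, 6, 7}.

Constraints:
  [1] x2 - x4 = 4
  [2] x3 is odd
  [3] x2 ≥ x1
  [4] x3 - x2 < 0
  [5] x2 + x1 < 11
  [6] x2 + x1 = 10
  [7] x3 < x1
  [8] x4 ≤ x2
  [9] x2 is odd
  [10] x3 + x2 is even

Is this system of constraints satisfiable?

Satisfiable

Take x1 = 5, x2 = 5, x3 = 3, x4 = 1. Then constraint 1: x2 - x4 = 4; constraint 4: x3 - x2 = -2; constraint 5: x2 + x1 = 10, and every other listed constraint is also met.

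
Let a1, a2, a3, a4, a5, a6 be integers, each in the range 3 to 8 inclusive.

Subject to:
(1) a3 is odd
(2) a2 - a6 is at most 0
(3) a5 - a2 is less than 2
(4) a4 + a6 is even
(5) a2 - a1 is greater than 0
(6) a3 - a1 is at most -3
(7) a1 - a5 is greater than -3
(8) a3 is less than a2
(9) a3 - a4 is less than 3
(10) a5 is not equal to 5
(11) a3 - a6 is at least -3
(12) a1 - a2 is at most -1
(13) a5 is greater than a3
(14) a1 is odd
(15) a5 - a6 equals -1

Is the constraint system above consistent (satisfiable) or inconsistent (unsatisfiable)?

Unsatisfiable

Constraints 2, 6, 11, and 12 give a3 − a6 ≥ -3, a6 − a2 ≥ 0, a2 − a1 ≥ 1, a1 − a3 ≥ 3.
Adding all 4 inequalities: the left sides telescope to 0, and the right sides sum to (-3) + 0 + 1 + 3 = 1. So 0 ≥ 1, which is false.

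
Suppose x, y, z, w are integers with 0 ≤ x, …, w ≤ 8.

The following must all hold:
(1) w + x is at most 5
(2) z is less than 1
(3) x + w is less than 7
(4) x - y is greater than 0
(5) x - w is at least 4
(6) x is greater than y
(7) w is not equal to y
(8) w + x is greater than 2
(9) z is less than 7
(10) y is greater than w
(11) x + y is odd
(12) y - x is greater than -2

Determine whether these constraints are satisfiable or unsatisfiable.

Setting (x, y, z, w) = (4, 3, 0, 0) satisfies everything: constraint 1: w + x = 4; constraint 3: x + w = 4; constraint 4: x - y = 1, and the others follow.

Satisfiable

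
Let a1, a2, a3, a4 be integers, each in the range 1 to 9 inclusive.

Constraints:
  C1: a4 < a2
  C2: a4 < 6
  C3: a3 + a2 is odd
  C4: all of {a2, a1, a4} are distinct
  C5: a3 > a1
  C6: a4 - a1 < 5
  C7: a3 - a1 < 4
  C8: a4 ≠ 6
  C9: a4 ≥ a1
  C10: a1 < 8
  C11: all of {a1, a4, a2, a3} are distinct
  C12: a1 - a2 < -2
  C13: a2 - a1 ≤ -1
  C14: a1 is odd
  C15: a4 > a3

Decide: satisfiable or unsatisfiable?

Constraints 1, 5, 13, and 15 give a4 < a2, a2 < a1, a1 < a3, a3 < a4. Chaining: a4 < a2 < a1 < a3 < a4, which forces a4 < a4 — impossible.

Unsatisfiable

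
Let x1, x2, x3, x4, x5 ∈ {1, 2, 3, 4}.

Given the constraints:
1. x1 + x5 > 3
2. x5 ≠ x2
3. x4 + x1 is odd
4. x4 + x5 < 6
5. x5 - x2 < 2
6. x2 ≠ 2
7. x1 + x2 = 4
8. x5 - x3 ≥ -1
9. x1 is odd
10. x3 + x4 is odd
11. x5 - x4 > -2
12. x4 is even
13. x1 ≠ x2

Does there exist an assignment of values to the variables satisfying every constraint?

One satisfying assignment is x1 = 3, x2 = 1, x3 = 3, x4 = 2, x5 = 2.
For the less obvious constraints — constraint 1: x1 + x5 = 5; constraint 4: x4 + x5 = 4 — and the others hold by inspection.

Satisfiable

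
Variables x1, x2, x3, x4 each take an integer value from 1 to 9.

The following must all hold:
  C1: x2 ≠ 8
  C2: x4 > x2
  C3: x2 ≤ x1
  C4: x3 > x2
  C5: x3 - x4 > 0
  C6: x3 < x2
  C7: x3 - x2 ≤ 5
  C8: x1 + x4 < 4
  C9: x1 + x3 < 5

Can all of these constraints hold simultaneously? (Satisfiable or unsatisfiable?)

Unsatisfiable

Constraints 2, 5, and 6 give x4 < x3, x3 < x2, x2 < x4. Chaining: x4 < x3 < x2 < x4, which forces x4 < x4 — impossible.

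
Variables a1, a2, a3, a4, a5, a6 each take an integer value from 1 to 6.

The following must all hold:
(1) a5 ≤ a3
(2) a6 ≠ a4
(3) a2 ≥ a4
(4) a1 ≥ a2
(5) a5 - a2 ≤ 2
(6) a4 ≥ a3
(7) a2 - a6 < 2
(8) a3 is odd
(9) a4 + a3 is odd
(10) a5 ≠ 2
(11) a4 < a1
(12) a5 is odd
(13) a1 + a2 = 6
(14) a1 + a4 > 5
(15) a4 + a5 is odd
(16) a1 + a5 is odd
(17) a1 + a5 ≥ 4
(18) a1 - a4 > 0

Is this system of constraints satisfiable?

One satisfying assignment is a1 = 4, a2 = 2, a3 = 1, a4 = 2, a5 = 1, a6 = 1.
For the less obvious constraints — constraint 5: a5 - a2 = -1; constraint 7: a2 - a6 = 1 — and the others hold by inspection.

Satisfiable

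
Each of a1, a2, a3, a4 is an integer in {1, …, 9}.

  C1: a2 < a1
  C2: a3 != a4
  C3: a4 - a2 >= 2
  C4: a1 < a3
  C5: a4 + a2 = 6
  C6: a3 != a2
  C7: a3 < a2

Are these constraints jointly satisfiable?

Constraints 1, 4, and 7 give a3 < a2, a2 < a1, a1 < a3. Chaining: a3 < a2 < a1 < a3, which forces a3 < a3 — impossible.

Unsatisfiable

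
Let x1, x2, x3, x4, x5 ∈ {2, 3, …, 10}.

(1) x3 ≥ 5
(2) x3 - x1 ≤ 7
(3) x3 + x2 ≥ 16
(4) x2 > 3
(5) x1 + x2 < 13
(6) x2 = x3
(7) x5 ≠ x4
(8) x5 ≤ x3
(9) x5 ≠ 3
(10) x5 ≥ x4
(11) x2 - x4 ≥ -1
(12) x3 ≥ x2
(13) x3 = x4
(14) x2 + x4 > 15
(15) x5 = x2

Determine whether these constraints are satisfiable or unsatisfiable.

Unsatisfiable

From constraints 6, 13, and 15, x5 = x2 = x3 = x4, so x5 = x4. But constraint 7 says x5 ≠ x4. Contradiction.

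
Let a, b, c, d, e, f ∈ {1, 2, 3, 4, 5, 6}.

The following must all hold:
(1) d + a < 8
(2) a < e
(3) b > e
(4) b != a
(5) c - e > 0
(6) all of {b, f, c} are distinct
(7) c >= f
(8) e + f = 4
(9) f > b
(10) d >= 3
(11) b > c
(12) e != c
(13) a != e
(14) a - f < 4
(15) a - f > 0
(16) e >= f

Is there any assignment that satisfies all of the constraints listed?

Unsatisfiable

Constraints 2, 5, 9, 11, and 15 give a < e, e < c, c < b, b < f, f < a. Chaining: a < e < c < b < f < a, which forces a < a — impossible.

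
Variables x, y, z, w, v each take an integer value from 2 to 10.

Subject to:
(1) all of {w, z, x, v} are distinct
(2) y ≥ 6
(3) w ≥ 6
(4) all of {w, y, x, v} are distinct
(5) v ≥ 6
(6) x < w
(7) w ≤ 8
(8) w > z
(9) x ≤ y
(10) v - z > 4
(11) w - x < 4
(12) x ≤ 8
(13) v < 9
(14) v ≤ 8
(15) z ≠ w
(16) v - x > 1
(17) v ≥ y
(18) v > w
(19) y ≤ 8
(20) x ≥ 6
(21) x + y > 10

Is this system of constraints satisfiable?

Unsatisfiable

Constraints 2, 3, 5, 7, 12, 14, 19, and 20 confine each of w, y, x, v to the 3 values {6, …, 8}.
Constraint 4 requires all 4 of them to be distinct, but only 3 values are available — impossible by the pigeonhole principle.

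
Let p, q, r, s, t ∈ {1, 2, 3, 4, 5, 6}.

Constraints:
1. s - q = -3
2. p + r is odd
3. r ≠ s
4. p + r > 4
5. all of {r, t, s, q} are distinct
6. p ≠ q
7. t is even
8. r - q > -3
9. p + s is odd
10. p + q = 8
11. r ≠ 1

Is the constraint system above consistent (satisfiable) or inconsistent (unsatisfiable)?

Setting (p, q, r, s, t) = (2, 6, 5, 3, 2) satisfies everything: constraint 1: s - q = -3; constraint 4: p + r = 7; constraint 8: r - q = -1, and the others follow.

Satisfiable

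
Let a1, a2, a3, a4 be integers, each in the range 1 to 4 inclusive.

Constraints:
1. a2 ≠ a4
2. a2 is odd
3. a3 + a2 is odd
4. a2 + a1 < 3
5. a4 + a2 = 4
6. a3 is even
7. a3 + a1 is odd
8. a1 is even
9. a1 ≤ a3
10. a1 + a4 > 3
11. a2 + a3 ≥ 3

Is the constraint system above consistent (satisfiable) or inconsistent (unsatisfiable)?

Unsatisfiable

Constraint 6 makes a3 even and constraint 8 makes a1 even, so a3 + a1 must be even. Constraint 7 says a3 + a1 is odd — contradiction.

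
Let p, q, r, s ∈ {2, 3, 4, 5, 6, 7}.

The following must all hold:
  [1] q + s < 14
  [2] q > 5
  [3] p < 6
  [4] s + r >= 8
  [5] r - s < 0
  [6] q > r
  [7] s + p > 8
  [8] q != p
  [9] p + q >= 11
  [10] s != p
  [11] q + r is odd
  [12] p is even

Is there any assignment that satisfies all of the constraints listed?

Setting (p, q, r, s) = (4, 7, 4, 6) satisfies everything: constraint 1: q + s = 13; constraint 4: s + r = 10, and the others follow.

Satisfiable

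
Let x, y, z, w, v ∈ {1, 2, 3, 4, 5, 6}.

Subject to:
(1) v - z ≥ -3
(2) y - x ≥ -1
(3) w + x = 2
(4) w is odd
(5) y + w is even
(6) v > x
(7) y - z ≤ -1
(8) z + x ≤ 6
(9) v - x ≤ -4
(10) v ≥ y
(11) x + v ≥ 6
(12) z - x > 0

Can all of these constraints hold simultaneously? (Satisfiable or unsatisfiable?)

Unsatisfiable

Constraints 1, 2, 7, and 9 give x − v ≥ 4, v − z ≥ -3, z − y ≥ 1, y − x ≥ -1.
Adding all 4 inequalities: the left sides telescope to 0, and the right sides sum to 4 + (-3) + 1 + (-1) = 1. So 0 ≥ 1, which is false.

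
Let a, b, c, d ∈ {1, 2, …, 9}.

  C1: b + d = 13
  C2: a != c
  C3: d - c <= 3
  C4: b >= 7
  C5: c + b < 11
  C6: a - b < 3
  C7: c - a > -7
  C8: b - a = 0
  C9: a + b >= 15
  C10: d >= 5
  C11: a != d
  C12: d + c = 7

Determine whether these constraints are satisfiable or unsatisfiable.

Satisfiable

Take a = 8, b = 8, c = 2, d = 5. Then constraint 1: b + d = 13; constraint 3: d - c = 3; constraint 5: c + b = 10, and every other listed constraint is also met.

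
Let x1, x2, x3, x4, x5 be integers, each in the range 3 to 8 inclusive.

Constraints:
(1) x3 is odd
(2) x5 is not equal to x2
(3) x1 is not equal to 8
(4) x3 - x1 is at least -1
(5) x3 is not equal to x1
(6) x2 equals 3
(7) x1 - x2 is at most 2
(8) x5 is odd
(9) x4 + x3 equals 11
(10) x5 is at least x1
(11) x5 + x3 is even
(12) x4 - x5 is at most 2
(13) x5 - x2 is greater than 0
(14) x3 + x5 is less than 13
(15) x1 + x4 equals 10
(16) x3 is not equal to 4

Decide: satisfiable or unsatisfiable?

Take x1 = 4, x2 = 3, x3 = 5, x4 = 6, x5 = 5. Then constraint 4: x3 - x1 = 1; constraint 7: x1 - x2 = 1; constraint 9: x4 + x3 = 11, and every other listed constraint is also met.

Satisfiable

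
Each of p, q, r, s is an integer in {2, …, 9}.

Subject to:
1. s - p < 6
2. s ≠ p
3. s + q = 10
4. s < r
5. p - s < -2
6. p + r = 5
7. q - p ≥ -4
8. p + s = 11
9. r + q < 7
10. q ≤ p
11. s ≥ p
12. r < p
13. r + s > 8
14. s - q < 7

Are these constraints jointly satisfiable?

Constraints 4, 11, and 12 give r < p, p ≤ s, s < r. Chaining: r < p ≤ s < r, which forces r < r — impossible.

Unsatisfiable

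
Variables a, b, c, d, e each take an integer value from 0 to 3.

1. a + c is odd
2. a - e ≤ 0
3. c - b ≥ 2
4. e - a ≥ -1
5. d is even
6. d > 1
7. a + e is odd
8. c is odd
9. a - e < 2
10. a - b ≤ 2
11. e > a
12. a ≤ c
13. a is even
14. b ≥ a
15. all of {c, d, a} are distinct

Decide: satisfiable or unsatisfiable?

One satisfying assignment is a = 0, b = 1, c = 3, d = 2, e = 1.
For the less obvious constraints — constraint 2: a - e = -1; constraint 3: c - b = 2; constraint 4: e - a = 1 — and the others hold by inspection.

Satisfiable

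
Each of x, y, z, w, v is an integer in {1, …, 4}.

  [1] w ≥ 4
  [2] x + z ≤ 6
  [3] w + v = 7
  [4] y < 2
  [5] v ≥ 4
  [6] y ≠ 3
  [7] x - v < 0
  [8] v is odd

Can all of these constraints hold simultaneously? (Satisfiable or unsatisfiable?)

Unsatisfiable

From constraint 1: w ≥ 4. From constraint 5: v ≥ 4. Hence w + v ≥ 8. But constraint 3 requires w + v = 7, and 7 < 8. Contradiction.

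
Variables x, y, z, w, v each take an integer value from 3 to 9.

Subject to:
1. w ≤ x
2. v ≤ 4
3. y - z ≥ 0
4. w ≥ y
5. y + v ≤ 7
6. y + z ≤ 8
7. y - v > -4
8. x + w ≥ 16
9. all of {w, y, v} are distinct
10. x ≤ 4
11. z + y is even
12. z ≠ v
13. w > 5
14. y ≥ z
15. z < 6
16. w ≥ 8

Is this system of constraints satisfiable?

Unsatisfiable

From constraints 1 and 16: x ≥ w and w ≥ 8, so x ≥ 8. From constraint 10: x ≤ 4. But 4 < 8, so no value of x works.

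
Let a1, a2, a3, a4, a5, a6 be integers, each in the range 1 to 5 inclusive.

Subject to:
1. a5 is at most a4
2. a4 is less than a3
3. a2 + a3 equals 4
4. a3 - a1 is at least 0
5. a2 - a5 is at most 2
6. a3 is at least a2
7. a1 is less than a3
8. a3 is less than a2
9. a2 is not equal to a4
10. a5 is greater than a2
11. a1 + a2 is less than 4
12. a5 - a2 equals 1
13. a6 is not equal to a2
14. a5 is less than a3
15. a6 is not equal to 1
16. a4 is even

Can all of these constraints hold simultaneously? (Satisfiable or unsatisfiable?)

Constraints 1, 2, 8, and 10 give a4 < a3, a3 < a2, a2 < a5, a5 ≤ a4. Chaining: a4 < a3 < a2 < a5 ≤ a4, which forces a4 < a4 — impossible.

Unsatisfiable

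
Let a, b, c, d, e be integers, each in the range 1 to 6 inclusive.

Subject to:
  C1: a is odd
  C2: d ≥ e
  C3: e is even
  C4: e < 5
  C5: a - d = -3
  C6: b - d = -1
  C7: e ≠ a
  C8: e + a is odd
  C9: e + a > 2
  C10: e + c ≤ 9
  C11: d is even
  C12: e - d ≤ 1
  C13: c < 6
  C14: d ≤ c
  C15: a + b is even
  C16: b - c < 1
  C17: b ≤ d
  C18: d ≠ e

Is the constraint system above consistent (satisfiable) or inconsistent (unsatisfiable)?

The assignment a = 1, b = 3, c = 5, d = 4, e = 2 works:
  constraint 5 holds since a - d = -3.
  constraint 6 holds since b - d = -1.
The rest check out directly.

Satisfiable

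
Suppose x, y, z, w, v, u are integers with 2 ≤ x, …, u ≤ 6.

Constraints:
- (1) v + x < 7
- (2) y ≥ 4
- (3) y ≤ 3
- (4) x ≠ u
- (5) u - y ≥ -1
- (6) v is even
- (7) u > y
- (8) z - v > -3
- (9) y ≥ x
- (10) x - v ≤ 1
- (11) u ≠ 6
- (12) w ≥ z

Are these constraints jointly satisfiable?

Unsatisfiable

From constraint 2: y ≥ 4. From constraint 3: y ≤ 3. But 3 < 4, so no value of y works.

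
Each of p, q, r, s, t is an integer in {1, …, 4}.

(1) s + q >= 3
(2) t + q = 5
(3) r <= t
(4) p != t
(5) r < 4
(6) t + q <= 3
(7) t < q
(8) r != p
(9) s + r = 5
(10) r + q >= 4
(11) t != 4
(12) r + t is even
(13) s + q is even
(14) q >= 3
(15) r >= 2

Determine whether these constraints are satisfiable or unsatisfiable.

Unsatisfiable

From constraints 3 and 15: t ≥ r ≥ 2. From constraint 14: q ≥ 3. Hence t + q ≥ 5. But constraint 6 requires t + q ≤ 3, and 3 < 5. Contradiction.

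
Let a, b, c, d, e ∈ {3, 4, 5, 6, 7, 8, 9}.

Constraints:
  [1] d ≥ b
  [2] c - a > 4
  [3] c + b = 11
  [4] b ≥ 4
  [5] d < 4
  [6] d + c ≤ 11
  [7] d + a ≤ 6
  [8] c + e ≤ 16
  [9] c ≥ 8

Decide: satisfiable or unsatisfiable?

Unsatisfiable

From constraints 1 and 4: d ≥ b ≥ 4. From constraint 9: c ≥ 8. Hence d + c ≥ 12. But constraint 6 requires d + c ≤ 11, and 11 < 12. Contradiction.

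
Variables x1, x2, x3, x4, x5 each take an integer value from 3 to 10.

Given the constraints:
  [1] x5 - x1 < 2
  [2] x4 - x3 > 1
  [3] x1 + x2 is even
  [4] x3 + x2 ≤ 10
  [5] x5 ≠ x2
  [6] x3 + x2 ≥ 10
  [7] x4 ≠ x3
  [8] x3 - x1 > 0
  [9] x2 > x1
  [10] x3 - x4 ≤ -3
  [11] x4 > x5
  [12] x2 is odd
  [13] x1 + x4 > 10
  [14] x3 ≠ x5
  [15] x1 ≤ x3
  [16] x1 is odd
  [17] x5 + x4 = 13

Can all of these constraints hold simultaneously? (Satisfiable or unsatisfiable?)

Setting (x1, x2, x3, x4, x5) = (3, 5, 5, 9, 4) satisfies everything: constraint 1: x5 - x1 = 1; constraint 2: x4 - x3 = 4, and the others follow.

Satisfiable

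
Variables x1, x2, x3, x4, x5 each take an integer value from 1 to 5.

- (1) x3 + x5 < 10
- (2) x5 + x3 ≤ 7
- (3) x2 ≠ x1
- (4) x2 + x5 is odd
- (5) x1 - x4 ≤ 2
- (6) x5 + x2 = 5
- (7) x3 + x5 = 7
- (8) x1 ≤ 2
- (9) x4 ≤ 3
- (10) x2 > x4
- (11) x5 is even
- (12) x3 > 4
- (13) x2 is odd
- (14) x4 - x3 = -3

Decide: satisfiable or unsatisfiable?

Satisfiable

The assignment x1 = 2, x2 = 3, x3 = 5, x4 = 2, x5 = 2 works:
  constraint 1 holds since x3 + x5 = 7.
  constraint 2 holds since x5 + x3 = 7.
The rest check out directly.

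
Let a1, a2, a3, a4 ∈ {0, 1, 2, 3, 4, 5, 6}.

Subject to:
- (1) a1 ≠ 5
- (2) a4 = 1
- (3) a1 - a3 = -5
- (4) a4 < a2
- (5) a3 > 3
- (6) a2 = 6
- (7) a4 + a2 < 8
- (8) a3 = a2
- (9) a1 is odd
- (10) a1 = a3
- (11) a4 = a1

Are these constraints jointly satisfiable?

Constraint 2 fixes a4 = 1 and constraint 6 fixes a2 = 6. Constraints 8, 10, and 11 give a4 = a1 = a3 = a2, so a4 = a2. But 1 ≠ 6 — contradiction.

Unsatisfiable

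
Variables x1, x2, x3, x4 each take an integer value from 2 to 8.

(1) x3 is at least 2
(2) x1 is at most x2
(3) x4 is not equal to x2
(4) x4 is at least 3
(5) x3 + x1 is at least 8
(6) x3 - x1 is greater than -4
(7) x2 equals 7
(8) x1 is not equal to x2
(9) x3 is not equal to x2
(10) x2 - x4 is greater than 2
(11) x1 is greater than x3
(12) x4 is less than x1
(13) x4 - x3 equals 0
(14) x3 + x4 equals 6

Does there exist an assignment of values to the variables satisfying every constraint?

One satisfying assignment is x1 = 5, x2 = 7, x3 = 3, x4 = 3.
For the less obvious constraints — constraint 5: x3 + x1 = 8; constraint 6: x3 - x1 = -2 — and the others hold by inspection.

Satisfiable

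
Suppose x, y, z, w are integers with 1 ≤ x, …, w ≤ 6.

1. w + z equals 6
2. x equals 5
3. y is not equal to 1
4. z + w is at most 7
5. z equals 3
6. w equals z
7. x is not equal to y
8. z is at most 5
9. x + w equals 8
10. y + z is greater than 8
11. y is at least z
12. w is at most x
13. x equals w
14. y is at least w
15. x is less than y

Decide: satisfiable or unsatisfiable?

Constraint 2 fixes x = 5 and constraint 5 fixes z = 3. Constraints 6 and 13 give x = w = z, so x = z. But 5 ≠ 3 — contradiction.

Unsatisfiable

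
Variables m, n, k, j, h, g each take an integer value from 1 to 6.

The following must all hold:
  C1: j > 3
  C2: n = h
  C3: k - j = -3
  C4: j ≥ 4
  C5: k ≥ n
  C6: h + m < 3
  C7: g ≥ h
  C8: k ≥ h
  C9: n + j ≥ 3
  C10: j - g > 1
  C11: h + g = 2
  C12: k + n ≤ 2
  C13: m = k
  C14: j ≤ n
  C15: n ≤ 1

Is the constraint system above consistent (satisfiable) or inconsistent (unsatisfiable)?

Unsatisfiable

From constraint 4: j ≥ 4. From constraints 14 and 15: j ≤ n and n ≤ 1, so j ≤ 1. But 1 < 4, so no value of j works.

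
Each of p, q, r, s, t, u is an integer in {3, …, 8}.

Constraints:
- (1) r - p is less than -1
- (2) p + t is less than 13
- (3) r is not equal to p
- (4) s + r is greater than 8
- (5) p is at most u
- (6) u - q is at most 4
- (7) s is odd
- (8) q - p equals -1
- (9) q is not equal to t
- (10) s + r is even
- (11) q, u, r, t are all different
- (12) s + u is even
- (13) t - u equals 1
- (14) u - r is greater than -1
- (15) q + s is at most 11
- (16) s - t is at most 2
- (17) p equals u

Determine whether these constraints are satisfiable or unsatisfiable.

Satisfiable

One satisfying assignment is p = 5, q = 4, r = 3, s = 7, t = 6, u = 5.
For the less obvious constraints — constraint 1: r - p = -2; constraint 2: p + t = 11; constraint 4: s + r = 10 — and the others hold by inspection.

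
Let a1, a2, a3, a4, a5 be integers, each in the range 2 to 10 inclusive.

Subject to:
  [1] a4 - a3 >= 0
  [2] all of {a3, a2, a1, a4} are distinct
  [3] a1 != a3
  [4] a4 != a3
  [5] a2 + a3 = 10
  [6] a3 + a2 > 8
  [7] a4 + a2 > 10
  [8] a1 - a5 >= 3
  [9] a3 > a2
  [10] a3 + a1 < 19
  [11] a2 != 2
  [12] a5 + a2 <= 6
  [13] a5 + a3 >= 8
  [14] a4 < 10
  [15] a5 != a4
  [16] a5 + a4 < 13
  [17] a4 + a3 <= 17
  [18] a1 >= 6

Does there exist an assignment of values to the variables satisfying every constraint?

Take a1 = 9, a2 = 3, a3 = 7, a4 = 8, a5 = 3. Then constraint 1: a4 - a3 = 1; constraint 5: a2 + a3 = 10, and every other listed constraint is also met.

Satisfiable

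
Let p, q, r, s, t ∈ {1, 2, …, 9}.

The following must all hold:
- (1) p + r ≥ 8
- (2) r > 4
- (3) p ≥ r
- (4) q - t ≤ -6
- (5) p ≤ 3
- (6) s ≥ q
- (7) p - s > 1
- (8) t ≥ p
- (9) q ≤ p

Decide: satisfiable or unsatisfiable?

Unsatisfiable

From constraint 2: r ≥ 5. From constraints 3 and 5: r ≤ p and p ≤ 3, so r ≤ 3. But 3 < 5, so no value of r works.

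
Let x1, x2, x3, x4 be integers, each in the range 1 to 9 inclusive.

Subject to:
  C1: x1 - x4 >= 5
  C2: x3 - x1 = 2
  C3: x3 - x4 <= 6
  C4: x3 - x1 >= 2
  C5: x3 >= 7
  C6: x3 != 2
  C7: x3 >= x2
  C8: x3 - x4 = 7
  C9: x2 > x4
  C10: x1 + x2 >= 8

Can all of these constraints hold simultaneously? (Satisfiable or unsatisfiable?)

Unsatisfiable

Constraints 1, 3, and 4 give x4 − x3 ≥ -6, x3 − x1 ≥ 2, x1 − x4 ≥ 5.
Adding all 3 inequalities: the left sides telescope to 0, and the right sides sum to (-6) + 2 + 5 = 1. So 0 ≥ 1, which is false.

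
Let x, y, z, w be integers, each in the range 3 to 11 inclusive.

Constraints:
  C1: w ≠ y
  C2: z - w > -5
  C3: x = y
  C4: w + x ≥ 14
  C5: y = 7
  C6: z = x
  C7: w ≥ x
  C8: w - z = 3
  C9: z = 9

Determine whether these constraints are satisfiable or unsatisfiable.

Unsatisfiable

Constraint 9 fixes z = 9 and constraint 5 fixes y = 7. Constraints 3 and 6 give z = x = y, so z = y. But 9 ≠ 7 — contradiction.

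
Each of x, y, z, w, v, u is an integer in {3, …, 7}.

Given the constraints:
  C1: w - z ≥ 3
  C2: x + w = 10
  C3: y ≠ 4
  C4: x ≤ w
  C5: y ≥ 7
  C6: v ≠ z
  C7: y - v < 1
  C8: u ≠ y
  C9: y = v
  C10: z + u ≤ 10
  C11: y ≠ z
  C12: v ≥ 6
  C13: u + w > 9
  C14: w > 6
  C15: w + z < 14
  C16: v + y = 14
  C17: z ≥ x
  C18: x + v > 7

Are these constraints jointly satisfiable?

Take x = 3, y = 7, z = 4, w = 7, v = 7, u = 3. Then constraint 1: w - z = 3; constraint 2: x + w = 10; constraint 7: y - v = 0, and every other listed constraint is also met.

Satisfiable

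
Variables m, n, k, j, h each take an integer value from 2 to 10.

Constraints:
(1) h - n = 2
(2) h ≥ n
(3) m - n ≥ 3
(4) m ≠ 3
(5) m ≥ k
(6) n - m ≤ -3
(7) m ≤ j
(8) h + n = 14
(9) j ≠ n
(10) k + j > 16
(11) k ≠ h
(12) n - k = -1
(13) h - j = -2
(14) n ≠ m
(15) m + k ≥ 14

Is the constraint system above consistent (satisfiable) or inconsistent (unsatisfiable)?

Satisfiable

One satisfying assignment is m = 10, n = 6, k = 7, j = 10, h = 8.
For the less obvious constraints — constraint 1: h - n = 2; constraint 3: m - n = 4 — and the others hold by inspection.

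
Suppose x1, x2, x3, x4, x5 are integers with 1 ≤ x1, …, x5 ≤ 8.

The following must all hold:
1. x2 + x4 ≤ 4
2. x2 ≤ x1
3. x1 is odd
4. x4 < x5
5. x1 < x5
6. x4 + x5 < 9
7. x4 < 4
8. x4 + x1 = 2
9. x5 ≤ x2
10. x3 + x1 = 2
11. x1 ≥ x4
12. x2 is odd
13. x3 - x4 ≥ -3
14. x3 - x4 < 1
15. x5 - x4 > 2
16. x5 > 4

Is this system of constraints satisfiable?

Unsatisfiable

Constraints 2, 5, and 9 give x2 ≤ x1, x1 < x5, x5 ≤ x2. Chaining: x2 ≤ x1 < x5 ≤ x2, which forces x2 < x2 — impossible.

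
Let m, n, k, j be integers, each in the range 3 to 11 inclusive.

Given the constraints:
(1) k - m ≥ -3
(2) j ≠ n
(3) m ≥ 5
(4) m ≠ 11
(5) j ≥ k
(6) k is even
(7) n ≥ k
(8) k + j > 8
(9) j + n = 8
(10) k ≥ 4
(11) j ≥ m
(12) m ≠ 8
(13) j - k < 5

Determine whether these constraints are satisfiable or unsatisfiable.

Unsatisfiable

From constraints 3 and 11: j ≥ m ≥ 5. From constraints 7 and 10: n ≥ k ≥ 4. Hence j + n ≥ 9. But constraint 9 requires j + n = 8, and 8 < 9. Contradiction.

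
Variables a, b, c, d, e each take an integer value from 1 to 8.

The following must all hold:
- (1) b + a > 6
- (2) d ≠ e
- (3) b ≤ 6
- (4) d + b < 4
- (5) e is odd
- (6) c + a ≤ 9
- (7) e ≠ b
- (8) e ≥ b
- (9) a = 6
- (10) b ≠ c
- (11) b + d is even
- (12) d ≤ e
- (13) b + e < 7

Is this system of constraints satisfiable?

Take a = 6, b = 1, c = 2, d = 1, e = 3. Then constraint 1: b + a = 7; constraint 4: d + b = 2, and every other listed constraint is also met.

Satisfiable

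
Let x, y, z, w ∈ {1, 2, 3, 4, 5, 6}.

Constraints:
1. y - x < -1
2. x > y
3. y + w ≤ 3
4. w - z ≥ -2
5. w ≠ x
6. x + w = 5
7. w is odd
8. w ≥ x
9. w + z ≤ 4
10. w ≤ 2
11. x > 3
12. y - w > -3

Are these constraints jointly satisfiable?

Unsatisfiable

From constraint 11: x ≥ 4. From constraints 8 and 10: x ≤ w and w ≤ 2, so x ≤ 2. But 2 < 4, so no value of x works.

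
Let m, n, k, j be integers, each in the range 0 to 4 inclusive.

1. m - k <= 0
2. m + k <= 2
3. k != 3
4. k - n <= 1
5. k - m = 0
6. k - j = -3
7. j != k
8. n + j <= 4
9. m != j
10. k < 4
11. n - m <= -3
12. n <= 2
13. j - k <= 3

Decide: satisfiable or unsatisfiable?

Constraints 1, 4, and 11 give n − k ≥ -1, k − m ≥ 0, m − n ≥ 3.
Adding all 3 inequalities: the left sides telescope to 0, and the right sides sum to (-1) + 0 + 3 = 2. So 0 ≥ 2, which is false.

Unsatisfiable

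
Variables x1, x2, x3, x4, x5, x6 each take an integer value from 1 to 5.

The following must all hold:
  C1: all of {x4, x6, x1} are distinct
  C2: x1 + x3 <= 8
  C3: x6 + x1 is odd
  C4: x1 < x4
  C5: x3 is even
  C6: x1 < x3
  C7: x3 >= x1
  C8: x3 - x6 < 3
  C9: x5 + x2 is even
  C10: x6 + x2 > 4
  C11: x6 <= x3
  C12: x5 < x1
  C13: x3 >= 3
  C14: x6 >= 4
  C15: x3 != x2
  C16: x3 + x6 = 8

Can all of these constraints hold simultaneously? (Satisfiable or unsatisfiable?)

Take x1 = 3, x2 = 3, x3 = 4, x4 = 5, x5 = 1, x6 = 4. Then constraint 2: x1 + x3 = 7; constraint 8: x3 - x6 = 0, and every other listed constraint is also met.

Satisfiable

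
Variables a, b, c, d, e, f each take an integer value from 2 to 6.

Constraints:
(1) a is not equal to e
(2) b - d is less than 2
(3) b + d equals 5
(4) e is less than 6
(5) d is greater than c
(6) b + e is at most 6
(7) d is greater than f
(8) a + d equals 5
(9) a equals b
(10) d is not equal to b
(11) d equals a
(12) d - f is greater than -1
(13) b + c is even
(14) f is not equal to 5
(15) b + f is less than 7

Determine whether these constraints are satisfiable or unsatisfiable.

Unsatisfiable

From constraints 9 and 11, d = a = b, so d = b. But constraint 10 says d ≠ b. Contradiction.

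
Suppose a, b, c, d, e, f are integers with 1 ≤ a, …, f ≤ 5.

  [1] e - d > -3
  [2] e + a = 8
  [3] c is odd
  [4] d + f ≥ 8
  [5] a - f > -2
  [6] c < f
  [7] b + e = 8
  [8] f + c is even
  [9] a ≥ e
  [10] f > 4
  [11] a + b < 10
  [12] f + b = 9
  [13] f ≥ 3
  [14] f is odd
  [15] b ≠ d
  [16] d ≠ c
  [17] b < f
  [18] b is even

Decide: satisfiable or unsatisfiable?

Satisfiable

Try a = 4, b = 4, c = 1, d = 5, e = 4, f = 5.
Check constraint 1: e - d = -1; constraint 2: e + a = 8. The remaining constraints are straightforward to verify.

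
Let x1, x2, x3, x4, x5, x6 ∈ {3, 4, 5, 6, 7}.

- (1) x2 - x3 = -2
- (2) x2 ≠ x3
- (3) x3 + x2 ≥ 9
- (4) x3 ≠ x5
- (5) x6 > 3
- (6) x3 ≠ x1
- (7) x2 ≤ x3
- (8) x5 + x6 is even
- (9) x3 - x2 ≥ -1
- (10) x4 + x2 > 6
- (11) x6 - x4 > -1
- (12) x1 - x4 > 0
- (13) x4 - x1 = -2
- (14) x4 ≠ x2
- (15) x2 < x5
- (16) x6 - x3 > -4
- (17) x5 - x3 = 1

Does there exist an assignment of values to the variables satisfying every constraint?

Satisfiable

Try x1 = 5, x2 = 4, x3 = 6, x4 = 3, x5 = 7, x6 = 5.
Check constraint 1: x2 - x3 = -2; constraint 3: x3 + x2 = 10. The remaining constraints are straightforward to verify.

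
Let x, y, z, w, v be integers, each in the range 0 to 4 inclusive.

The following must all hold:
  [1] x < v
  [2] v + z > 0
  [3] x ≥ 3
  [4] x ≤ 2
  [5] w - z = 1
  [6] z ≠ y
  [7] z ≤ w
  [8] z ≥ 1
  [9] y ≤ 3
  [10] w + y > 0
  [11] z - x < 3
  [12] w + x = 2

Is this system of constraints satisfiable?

Unsatisfiable

From constraints 7 and 8: w ≥ z ≥ 1. From constraint 3: x ≥ 3. Hence w + x ≥ 4. But constraint 12 requires w + x = 2, and 2 < 4. Contradiction.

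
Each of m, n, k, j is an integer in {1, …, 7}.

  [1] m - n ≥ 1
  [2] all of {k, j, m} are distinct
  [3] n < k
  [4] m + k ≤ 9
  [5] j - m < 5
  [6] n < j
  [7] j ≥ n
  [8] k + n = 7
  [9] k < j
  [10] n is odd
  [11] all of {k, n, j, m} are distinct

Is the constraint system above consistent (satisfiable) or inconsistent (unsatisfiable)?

Satisfiable

Take m = 5, n = 3, k = 4, j = 7. Then constraint 1: m - n = 2; constraint 4: m + k = 9, and every other listed constraint is also met.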